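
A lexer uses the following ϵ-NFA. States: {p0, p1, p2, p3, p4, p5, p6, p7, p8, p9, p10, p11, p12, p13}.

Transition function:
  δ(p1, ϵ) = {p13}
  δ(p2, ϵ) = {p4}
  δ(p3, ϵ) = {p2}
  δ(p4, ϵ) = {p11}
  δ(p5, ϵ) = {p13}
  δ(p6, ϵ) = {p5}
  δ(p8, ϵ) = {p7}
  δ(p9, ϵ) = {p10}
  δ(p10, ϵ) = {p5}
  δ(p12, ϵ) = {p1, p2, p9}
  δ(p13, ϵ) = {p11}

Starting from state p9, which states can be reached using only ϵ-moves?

Start with {p9}.
From p9 via ϵ: add p10.
From p10 via ϵ: add p5.
From p5 via ϵ: add p13.
From p13 via ϵ: add p11.
No new states can be added; the closed set is {p5, p9, p10, p11, p13}.

{p5, p9, p10, p11, p13}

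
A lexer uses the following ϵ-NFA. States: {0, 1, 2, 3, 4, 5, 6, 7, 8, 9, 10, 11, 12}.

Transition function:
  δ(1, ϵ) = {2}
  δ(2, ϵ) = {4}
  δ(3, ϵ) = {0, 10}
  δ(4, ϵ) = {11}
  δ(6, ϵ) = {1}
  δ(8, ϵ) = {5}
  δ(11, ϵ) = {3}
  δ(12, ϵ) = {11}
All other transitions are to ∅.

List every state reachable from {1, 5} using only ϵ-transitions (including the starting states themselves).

Start with {1, 5}.
From 1 via ϵ: add 2.
From 2 via ϵ: add 4.
From 4 via ϵ: add 11.
From 11 via ϵ: add 3.
From 3 via ϵ: add 0, 10.
No new states can be added; the closed set is {0, 1, 2, 3, 4, 5, 10, 11}.

{0, 1, 2, 3, 4, 5, 10, 11}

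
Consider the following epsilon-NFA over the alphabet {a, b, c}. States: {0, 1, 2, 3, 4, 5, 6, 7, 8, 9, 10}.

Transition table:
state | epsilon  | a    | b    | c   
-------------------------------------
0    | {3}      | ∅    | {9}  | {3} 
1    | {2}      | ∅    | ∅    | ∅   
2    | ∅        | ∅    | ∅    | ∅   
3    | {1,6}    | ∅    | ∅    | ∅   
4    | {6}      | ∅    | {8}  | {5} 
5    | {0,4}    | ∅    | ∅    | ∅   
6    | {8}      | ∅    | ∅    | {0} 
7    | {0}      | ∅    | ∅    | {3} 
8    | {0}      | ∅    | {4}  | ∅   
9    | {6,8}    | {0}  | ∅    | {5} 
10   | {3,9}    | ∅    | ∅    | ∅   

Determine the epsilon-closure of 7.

{0, 1, 2, 3, 6, 7, 8}

Start with {7}.
From 7 via epsilon: add 0.
From 0 via epsilon: add 3.
From 3 via epsilon: add 1, 6.
From 1 via epsilon: add 2.
From 6 via epsilon: add 8.
No new states can be added; the closed set is {0, 1, 2, 3, 6, 7, 8}.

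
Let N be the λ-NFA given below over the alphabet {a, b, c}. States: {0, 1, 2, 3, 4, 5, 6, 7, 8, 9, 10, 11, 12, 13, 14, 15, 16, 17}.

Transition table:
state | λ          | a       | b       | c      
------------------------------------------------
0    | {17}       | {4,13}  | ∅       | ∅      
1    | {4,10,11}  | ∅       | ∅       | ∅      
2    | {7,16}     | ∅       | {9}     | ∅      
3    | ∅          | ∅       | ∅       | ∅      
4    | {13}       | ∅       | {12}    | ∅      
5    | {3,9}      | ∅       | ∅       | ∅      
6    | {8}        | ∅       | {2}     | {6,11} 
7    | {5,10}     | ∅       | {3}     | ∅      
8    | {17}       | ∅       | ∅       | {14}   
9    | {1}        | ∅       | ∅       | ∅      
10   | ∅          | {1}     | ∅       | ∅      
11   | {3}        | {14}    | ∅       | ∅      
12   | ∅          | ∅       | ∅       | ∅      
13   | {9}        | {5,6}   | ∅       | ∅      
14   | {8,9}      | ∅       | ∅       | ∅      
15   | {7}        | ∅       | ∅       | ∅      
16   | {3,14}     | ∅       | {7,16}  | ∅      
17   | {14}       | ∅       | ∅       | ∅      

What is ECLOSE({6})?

Start with {6}.
From 6 via λ: add 8.
From 8 via λ: add 17.
From 17 via λ: add 14.
From 14 via λ: add 9.
From 9 via λ: add 1.
From 1 via λ: add 4, 10, 11.
From 4 via λ: add 13.
From 11 via λ: add 3.
No new states can be added; the closed set is {1, 3, 4, 6, 8, 9, 10, 11, 13, 14, 17}.

{1, 3, 4, 6, 8, 9, 10, 11, 13, 14, 17}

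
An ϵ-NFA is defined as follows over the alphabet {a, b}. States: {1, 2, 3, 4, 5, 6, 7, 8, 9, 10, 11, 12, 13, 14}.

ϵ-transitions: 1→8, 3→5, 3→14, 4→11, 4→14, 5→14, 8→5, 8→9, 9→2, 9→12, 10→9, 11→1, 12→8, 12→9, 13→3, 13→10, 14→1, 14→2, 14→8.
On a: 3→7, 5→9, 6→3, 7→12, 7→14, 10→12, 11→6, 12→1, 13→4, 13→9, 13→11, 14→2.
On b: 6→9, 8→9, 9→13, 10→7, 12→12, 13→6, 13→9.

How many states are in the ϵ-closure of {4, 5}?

9

Start with {4, 5}.
From 4 via ϵ: add 11, 14.
From 11 via ϵ: add 1.
From 14 via ϵ: add 2, 8.
From 8 via ϵ: add 9.
From 9 via ϵ: add 12.
ϵ-closure = {1, 2, 4, 5, 8, 9, 11, 12, 14}, which has 9 states.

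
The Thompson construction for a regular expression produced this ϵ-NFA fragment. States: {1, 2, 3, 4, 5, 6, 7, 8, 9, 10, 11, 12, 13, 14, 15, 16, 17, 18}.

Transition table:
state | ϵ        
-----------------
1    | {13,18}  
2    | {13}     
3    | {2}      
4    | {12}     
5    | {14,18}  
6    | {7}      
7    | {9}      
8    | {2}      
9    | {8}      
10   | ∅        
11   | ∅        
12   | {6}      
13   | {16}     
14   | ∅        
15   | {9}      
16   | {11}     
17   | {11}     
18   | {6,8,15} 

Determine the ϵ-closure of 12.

Start with {12}.
From 12 via ϵ: add 6.
From 6 via ϵ: add 7.
From 7 via ϵ: add 9.
From 9 via ϵ: add 8.
From 8 via ϵ: add 2.
From 2 via ϵ: add 13.
From 13 via ϵ: add 16.
From 16 via ϵ: add 11.
No new states can be added; the closed set is {2, 6, 7, 8, 9, 11, 12, 13, 16}.

{2, 6, 7, 8, 9, 11, 12, 13, 16}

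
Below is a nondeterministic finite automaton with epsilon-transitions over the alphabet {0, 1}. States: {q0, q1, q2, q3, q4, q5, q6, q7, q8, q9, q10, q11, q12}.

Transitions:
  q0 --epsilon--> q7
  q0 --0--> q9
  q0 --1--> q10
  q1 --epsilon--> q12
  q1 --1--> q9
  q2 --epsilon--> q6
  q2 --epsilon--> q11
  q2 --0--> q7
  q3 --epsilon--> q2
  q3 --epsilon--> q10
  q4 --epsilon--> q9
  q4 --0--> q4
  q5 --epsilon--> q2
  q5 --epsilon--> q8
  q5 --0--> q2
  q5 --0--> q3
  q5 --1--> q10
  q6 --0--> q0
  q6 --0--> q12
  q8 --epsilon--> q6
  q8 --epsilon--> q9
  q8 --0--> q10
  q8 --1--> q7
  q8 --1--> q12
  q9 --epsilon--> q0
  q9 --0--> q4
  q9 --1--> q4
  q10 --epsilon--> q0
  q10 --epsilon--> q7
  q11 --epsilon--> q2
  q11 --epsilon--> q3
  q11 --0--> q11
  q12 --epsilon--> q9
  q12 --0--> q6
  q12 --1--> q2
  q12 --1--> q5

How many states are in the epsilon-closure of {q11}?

Start with {q11}.
From q11 via epsilon: add q2, q3.
From q2 via epsilon: add q6.
From q3 via epsilon: add q10.
From q10 via epsilon: add q0, q7.
epsilon-closure = {q0, q2, q3, q6, q7, q10, q11}, which has 7 states.

7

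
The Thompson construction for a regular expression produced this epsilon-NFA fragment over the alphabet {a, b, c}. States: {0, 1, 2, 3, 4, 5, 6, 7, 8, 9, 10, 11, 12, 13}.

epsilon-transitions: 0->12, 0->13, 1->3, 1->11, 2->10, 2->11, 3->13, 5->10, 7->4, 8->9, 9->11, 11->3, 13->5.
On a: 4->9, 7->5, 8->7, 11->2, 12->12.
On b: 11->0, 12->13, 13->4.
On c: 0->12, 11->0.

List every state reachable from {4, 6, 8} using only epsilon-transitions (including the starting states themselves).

Start with {4, 6, 8}.
From 8 via epsilon: add 9.
From 9 via epsilon: add 11.
From 11 via epsilon: add 3.
From 3 via epsilon: add 13.
From 13 via epsilon: add 5.
From 5 via epsilon: add 10.
No new states can be added; the closed set is {3, 4, 5, 6, 8, 9, 10, 11, 13}.

{3, 4, 5, 6, 8, 9, 10, 11, 13}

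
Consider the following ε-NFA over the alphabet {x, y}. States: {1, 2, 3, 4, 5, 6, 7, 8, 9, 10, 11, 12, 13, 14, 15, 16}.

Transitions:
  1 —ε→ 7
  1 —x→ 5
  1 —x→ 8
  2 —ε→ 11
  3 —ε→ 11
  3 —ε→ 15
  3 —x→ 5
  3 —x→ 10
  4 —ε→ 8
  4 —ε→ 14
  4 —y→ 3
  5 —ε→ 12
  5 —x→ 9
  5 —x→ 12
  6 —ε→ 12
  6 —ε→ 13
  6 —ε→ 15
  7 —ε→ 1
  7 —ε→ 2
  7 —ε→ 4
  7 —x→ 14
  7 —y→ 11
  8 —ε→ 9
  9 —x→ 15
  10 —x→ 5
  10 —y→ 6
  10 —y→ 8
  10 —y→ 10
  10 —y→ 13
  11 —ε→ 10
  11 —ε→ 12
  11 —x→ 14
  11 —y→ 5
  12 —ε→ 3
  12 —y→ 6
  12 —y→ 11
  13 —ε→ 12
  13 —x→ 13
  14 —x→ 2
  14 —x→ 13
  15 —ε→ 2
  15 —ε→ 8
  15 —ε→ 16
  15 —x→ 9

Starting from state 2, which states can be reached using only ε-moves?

Start with {2}.
From 2 via ε: add 11.
From 11 via ε: add 10, 12.
From 12 via ε: add 3.
From 3 via ε: add 15.
From 15 via ε: add 8, 16.
From 8 via ε: add 9.
No new states can be added; the closed set is {2, 3, 8, 9, 10, 11, 12, 15, 16}.

{2, 3, 8, 9, 10, 11, 12, 15, 16}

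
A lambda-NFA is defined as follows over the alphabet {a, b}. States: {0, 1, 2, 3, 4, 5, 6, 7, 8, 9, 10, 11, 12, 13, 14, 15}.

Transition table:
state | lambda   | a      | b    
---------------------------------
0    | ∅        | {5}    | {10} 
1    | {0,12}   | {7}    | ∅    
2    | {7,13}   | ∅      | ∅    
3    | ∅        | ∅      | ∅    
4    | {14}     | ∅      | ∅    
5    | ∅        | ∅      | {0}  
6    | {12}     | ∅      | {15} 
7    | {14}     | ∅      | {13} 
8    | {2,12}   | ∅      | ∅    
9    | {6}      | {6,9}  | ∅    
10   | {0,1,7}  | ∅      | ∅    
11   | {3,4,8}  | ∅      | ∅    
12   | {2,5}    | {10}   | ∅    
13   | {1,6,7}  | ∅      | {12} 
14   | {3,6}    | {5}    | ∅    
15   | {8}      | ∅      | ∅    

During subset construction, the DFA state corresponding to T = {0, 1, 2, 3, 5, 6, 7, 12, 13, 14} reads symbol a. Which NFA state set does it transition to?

0 on a → {5}.
1 on a → {7}.
12 on a → {10}.
14 on a → {5}.
No a-transition from 2, 3, 5, 6, 7, 13.
Union after reading a: {5, 7, 10}.
Now take the lambda-closure:
From 7 via lambda: add 14.
From 10 via lambda: add 0, 1.
From 1 via lambda: add 12.
From 14 via lambda: add 3, 6.
From 12 via lambda: add 2.
From 2 via lambda: add 13.
No new states can be added; the closed set is {0, 1, 2, 3, 5, 6, 7, 10, 12, 13, 14}.

{0, 1, 2, 3, 5, 6, 7, 10, 12, 13, 14}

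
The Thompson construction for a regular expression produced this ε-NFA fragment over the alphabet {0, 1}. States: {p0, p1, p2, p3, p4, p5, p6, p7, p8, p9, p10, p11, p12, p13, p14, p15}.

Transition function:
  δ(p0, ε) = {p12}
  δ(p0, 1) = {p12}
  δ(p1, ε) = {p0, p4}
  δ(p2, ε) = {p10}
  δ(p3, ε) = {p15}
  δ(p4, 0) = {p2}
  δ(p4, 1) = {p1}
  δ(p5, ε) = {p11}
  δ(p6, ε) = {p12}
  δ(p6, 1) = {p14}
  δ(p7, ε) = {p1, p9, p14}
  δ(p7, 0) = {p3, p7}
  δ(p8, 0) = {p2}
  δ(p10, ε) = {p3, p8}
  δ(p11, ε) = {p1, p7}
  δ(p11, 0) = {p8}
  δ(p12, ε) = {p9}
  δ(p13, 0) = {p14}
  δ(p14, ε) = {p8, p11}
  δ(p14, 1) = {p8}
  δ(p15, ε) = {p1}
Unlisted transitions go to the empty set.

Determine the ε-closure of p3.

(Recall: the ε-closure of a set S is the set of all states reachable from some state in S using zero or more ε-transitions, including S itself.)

Start with {p3}.
From p3 via ε: add p15.
From p15 via ε: add p1.
From p1 via ε: add p0, p4.
From p0 via ε: add p12.
From p12 via ε: add p9.
No new states can be added; the closed set is {p0, p1, p3, p4, p9, p12, p15}.

{p0, p1, p3, p4, p9, p12, p15}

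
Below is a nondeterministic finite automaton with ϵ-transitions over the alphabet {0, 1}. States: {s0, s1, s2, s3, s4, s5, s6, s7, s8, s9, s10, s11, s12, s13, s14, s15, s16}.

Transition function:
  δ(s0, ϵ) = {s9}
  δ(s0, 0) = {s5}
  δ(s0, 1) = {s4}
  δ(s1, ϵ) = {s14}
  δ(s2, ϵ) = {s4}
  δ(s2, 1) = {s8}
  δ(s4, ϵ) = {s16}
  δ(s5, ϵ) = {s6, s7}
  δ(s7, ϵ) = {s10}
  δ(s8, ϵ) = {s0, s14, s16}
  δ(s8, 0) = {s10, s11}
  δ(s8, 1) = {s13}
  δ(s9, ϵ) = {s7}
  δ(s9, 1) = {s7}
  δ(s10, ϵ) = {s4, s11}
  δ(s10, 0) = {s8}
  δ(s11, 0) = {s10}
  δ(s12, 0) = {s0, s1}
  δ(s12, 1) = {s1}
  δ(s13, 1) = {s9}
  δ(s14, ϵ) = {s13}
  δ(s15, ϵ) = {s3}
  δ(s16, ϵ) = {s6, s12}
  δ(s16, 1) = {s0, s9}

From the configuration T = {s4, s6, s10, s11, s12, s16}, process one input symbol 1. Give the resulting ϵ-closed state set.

{s0, s1, s4, s6, s7, s9, s10, s11, s12, s13, s14, s16}

s12 on 1 → {s1}.
s16 on 1 → {s0, s9}.
No 1-transition from s4, s6, s10, s11.
Union after reading 1: {s0, s1, s9}.
Now take the ϵ-closure:
From s1 via ϵ: add s14.
From s9 via ϵ: add s7.
From s7 via ϵ: add s10.
From s14 via ϵ: add s13.
From s10 via ϵ: add s4, s11.
From s4 via ϵ: add s16.
From s16 via ϵ: add s6, s12.
No new states can be added; the closed set is {s0, s1, s4, s6, s7, s9, s10, s11, s12, s13, s14, s16}.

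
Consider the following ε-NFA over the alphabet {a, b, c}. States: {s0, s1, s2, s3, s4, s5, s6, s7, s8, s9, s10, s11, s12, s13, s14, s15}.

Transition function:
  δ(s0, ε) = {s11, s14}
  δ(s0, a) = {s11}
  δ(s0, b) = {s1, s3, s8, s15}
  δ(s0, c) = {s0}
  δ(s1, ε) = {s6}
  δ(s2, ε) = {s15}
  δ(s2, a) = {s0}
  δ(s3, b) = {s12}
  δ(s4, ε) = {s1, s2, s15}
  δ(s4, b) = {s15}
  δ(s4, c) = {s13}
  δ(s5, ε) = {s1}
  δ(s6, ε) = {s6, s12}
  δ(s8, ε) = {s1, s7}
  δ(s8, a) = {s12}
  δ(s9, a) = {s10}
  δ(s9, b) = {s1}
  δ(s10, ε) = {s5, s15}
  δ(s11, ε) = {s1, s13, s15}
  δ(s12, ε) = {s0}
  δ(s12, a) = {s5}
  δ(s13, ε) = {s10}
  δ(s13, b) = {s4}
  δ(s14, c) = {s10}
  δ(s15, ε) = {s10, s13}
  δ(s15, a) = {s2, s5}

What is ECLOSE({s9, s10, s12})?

Start with {s9, s10, s12}.
From s10 via ε: add s5, s15.
From s12 via ε: add s0.
From s0 via ε: add s11, s14.
From s5 via ε: add s1.
From s15 via ε: add s13.
From s1 via ε: add s6.
No new states can be added; the closed set is {s0, s1, s5, s6, s9, s10, s11, s12, s13, s14, s15}.

{s0, s1, s5, s6, s9, s10, s11, s12, s13, s14, s15}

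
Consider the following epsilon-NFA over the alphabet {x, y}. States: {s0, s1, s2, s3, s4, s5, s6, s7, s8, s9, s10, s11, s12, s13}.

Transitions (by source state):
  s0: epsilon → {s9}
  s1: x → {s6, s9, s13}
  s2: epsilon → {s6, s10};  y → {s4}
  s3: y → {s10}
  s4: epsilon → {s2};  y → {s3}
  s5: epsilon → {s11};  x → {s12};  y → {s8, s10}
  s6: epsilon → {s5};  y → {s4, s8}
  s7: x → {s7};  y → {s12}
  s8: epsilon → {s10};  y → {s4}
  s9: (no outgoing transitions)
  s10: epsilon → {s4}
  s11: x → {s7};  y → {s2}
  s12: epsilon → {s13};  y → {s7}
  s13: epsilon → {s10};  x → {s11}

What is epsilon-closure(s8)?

Start with {s8}.
From s8 via epsilon: add s10.
From s10 via epsilon: add s4.
From s4 via epsilon: add s2.
From s2 via epsilon: add s6.
From s6 via epsilon: add s5.
From s5 via epsilon: add s11.
No new states can be added; the closed set is {s2, s4, s5, s6, s8, s10, s11}.

{s2, s4, s5, s6, s8, s10, s11}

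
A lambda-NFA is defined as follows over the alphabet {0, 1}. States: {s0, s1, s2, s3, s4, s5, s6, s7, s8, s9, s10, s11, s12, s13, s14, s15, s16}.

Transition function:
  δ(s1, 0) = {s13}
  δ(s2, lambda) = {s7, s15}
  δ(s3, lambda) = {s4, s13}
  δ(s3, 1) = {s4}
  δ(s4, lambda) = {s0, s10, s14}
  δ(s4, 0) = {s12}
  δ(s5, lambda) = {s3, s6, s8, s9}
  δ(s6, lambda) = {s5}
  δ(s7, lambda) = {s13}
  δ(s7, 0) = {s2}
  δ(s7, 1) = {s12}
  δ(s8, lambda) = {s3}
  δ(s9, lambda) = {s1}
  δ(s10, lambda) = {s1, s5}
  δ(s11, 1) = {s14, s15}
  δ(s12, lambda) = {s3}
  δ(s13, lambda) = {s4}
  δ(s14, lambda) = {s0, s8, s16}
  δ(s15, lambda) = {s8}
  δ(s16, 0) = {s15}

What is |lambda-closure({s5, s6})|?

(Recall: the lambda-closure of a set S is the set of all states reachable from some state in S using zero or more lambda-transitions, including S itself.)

12

Start with {s5, s6}.
From s5 via lambda: add s3, s8, s9.
From s3 via lambda: add s4, s13.
From s9 via lambda: add s1.
From s4 via lambda: add s0, s10, s14.
From s14 via lambda: add s16.
lambda-closure = {s0, s1, s3, s4, s5, s6, s8, s9, s10, s13, s14, s16}, which has 12 states.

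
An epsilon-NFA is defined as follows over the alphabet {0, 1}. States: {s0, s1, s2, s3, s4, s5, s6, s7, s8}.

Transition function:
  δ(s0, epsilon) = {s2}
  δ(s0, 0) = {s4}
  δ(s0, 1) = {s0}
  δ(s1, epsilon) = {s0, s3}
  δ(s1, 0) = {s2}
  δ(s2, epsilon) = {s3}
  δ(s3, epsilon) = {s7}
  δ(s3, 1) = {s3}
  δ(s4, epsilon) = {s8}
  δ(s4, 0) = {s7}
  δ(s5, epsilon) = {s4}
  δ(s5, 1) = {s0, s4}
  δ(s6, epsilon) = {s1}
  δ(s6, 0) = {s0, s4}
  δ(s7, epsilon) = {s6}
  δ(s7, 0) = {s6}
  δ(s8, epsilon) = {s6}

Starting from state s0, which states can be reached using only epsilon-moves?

{s0, s1, s2, s3, s6, s7}

Start with {s0}.
From s0 via epsilon: add s2.
From s2 via epsilon: add s3.
From s3 via epsilon: add s7.
From s7 via epsilon: add s6.
From s6 via epsilon: add s1.
No new states can be added; the closed set is {s0, s1, s2, s3, s6, s7}.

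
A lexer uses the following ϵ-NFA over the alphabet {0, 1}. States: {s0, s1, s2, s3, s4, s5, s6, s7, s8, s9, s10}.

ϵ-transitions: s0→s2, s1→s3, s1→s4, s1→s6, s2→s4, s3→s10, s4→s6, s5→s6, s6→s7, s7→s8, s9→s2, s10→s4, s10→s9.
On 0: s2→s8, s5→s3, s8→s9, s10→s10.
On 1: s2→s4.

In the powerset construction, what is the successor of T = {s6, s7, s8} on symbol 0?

s8 on 0 → {s9}.
No 0-transition from s6, s7.
Union after reading 0: {s9}.
Now take the ϵ-closure:
From s9 via ϵ: add s2.
From s2 via ϵ: add s4.
From s4 via ϵ: add s6.
From s6 via ϵ: add s7.
From s7 via ϵ: add s8.
No new states can be added; the closed set is {s2, s4, s6, s7, s8, s9}.

{s2, s4, s6, s7, s8, s9}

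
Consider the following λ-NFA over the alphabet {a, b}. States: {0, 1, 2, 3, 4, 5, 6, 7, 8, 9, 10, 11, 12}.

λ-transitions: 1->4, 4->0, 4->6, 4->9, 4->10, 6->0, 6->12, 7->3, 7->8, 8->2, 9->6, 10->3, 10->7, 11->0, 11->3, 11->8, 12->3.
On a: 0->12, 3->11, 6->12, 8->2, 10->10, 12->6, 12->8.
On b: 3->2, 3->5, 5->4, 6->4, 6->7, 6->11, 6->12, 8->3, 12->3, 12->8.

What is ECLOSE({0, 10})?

Start with {0, 10}.
From 10 via λ: add 3, 7.
From 7 via λ: add 8.
From 8 via λ: add 2.
No new states can be added; the closed set is {0, 2, 3, 7, 8, 10}.

{0, 2, 3, 7, 8, 10}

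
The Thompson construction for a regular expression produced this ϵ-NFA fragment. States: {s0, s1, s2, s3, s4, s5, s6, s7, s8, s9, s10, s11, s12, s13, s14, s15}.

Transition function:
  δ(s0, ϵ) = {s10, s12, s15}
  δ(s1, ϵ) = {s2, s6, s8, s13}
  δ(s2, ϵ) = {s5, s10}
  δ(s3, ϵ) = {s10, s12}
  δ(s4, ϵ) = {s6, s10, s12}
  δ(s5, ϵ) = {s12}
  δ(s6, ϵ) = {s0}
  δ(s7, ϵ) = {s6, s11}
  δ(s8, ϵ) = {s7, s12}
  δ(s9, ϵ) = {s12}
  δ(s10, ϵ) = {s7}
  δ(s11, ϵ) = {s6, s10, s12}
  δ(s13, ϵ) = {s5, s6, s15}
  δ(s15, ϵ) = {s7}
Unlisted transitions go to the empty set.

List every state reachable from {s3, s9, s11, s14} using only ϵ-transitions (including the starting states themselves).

{s0, s3, s6, s7, s9, s10, s11, s12, s14, s15}

Start with {s3, s9, s11, s14}.
From s3 via ϵ: add s10, s12.
From s11 via ϵ: add s6.
From s6 via ϵ: add s0.
From s10 via ϵ: add s7.
From s0 via ϵ: add s15.
No new states can be added; the closed set is {s0, s3, s6, s7, s9, s10, s11, s12, s14, s15}.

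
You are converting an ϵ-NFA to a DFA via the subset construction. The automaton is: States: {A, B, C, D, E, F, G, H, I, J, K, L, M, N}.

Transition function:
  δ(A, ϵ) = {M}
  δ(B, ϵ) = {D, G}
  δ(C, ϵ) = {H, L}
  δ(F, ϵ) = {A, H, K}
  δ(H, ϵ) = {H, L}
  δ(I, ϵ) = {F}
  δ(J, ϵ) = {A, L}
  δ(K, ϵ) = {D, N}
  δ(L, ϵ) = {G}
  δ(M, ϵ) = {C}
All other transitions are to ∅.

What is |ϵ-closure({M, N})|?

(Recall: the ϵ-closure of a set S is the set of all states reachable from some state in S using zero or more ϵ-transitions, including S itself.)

6

Start with {M, N}.
From M via ϵ: add C.
From C via ϵ: add H, L.
From L via ϵ: add G.
ϵ-closure = {C, G, H, L, M, N}, which has 6 states.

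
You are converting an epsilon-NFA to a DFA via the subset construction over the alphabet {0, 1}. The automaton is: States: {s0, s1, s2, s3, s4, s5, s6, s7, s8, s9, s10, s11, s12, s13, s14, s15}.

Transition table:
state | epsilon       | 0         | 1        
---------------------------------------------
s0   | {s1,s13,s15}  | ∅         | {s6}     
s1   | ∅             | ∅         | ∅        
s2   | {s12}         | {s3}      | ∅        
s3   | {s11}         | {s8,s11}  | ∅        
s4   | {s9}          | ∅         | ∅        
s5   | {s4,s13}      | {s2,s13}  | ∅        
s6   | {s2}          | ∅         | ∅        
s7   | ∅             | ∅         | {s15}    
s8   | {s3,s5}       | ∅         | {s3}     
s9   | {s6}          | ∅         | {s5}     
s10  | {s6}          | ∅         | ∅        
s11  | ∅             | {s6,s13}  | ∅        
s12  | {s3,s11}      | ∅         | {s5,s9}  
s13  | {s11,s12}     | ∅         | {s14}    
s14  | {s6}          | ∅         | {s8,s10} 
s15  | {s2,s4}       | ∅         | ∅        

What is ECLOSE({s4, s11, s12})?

Start with {s4, s11, s12}.
From s4 via epsilon: add s9.
From s12 via epsilon: add s3.
From s9 via epsilon: add s6.
From s6 via epsilon: add s2.
No new states can be added; the closed set is {s2, s3, s4, s6, s9, s11, s12}.

{s2, s3, s4, s6, s9, s11, s12}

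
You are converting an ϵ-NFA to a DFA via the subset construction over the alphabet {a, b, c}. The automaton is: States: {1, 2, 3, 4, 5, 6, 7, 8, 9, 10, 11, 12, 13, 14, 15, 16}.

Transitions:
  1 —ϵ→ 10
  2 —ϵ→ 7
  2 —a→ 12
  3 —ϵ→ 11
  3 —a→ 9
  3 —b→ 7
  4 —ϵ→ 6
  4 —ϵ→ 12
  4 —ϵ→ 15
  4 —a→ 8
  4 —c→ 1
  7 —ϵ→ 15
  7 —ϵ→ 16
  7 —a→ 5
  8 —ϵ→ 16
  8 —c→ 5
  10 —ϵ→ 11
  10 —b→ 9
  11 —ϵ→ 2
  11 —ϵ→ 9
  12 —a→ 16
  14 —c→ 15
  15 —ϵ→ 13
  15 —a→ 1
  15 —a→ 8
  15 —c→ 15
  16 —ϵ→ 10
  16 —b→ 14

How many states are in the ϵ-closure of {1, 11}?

Start with {1, 11}.
From 1 via ϵ: add 10.
From 11 via ϵ: add 2, 9.
From 2 via ϵ: add 7.
From 7 via ϵ: add 15, 16.
From 15 via ϵ: add 13.
ϵ-closure = {1, 2, 7, 9, 10, 11, 13, 15, 16}, which has 9 states.

9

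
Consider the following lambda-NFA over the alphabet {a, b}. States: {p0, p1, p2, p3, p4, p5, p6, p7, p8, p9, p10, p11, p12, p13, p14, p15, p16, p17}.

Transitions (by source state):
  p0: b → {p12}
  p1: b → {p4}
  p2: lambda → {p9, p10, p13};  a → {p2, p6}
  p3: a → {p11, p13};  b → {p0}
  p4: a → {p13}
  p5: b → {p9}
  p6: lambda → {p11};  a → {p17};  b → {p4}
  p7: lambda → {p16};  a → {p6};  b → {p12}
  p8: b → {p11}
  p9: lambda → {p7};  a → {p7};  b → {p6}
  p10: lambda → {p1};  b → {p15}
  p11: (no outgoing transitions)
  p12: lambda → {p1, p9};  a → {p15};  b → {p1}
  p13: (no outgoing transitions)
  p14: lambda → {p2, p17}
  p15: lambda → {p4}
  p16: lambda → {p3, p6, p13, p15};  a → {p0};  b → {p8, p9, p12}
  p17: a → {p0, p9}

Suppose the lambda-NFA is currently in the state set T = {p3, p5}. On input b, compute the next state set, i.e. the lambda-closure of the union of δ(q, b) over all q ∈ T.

p3 on b → {p0}.
p5 on b → {p9}.
Union after reading b: {p0, p9}.
Now take the lambda-closure:
From p9 via lambda: add p7.
From p7 via lambda: add p16.
From p16 via lambda: add p3, p6, p13, p15.
From p6 via lambda: add p11.
From p15 via lambda: add p4.
No new states can be added; the closed set is {p0, p3, p4, p6, p7, p9, p11, p13, p15, p16}.

{p0, p3, p4, p6, p7, p9, p11, p13, p15, p16}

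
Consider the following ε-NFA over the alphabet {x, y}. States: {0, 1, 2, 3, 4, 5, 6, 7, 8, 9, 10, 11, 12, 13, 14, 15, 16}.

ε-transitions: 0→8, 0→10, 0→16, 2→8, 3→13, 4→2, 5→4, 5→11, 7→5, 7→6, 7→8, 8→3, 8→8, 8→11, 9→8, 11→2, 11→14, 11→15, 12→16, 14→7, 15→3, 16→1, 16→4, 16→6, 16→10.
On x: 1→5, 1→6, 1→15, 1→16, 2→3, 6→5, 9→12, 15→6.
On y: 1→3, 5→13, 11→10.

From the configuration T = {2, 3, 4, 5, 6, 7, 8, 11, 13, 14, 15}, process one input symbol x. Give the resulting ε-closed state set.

2 on x → {3}.
6 on x → {5}.
15 on x → {6}.
No x-transition from 3, 4, 5, 7, 8, 11, 13, 14.
Union after reading x: {3, 5, 6}.
Now take the ε-closure:
From 3 via ε: add 13.
From 5 via ε: add 4, 11.
From 4 via ε: add 2.
From 11 via ε: add 14, 15.
From 2 via ε: add 8.
From 14 via ε: add 7.
No new states can be added; the closed set is {2, 3, 4, 5, 6, 7, 8, 11, 13, 14, 15}.

{2, 3, 4, 5, 6, 7, 8, 11, 13, 14, 15}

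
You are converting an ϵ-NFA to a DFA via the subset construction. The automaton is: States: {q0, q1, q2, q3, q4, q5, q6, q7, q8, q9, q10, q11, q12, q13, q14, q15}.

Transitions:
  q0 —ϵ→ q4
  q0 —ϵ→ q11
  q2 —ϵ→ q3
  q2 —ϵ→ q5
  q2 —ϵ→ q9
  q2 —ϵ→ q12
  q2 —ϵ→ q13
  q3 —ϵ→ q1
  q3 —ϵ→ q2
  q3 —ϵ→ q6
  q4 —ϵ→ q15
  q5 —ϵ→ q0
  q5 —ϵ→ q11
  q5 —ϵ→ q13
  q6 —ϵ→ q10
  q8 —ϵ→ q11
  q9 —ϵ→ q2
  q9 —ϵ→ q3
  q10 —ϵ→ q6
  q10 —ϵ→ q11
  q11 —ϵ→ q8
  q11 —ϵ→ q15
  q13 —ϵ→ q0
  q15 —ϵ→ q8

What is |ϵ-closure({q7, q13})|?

7

Start with {q7, q13}.
From q13 via ϵ: add q0.
From q0 via ϵ: add q4, q11.
From q4 via ϵ: add q15.
From q11 via ϵ: add q8.
ϵ-closure = {q0, q4, q7, q8, q11, q13, q15}, which has 7 states.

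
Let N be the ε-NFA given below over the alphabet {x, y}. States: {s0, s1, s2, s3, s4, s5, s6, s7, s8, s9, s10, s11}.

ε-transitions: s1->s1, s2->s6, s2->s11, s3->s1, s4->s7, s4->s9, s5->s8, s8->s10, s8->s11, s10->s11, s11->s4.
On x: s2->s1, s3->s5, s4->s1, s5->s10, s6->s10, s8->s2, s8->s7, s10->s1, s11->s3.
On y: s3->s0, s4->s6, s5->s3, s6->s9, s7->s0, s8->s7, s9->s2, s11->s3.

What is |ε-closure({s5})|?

Start with {s5}.
From s5 via ε: add s8.
From s8 via ε: add s10, s11.
From s11 via ε: add s4.
From s4 via ε: add s7, s9.
ε-closure = {s4, s5, s7, s8, s9, s10, s11}, which has 7 states.

7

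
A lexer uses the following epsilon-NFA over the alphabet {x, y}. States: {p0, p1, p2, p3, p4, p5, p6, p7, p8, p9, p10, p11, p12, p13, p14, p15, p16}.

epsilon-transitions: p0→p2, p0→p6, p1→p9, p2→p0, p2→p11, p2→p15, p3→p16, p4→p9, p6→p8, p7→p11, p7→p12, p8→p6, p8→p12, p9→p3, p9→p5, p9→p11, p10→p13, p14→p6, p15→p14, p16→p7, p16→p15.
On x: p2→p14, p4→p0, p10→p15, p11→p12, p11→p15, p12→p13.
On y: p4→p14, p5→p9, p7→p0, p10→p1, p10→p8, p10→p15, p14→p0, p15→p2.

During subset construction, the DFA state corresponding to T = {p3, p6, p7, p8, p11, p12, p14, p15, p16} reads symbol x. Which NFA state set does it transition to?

{p6, p8, p12, p13, p14, p15}

p11 on x → {p12, p15}.
p12 on x → {p13}.
No x-transition from p3, p6, p7, p8, p14, p15, p16.
Union after reading x: {p12, p13, p15}.
Now take the epsilon-closure:
From p15 via epsilon: add p14.
From p14 via epsilon: add p6.
From p6 via epsilon: add p8.
No new states can be added; the closed set is {p6, p8, p12, p13, p14, p15}.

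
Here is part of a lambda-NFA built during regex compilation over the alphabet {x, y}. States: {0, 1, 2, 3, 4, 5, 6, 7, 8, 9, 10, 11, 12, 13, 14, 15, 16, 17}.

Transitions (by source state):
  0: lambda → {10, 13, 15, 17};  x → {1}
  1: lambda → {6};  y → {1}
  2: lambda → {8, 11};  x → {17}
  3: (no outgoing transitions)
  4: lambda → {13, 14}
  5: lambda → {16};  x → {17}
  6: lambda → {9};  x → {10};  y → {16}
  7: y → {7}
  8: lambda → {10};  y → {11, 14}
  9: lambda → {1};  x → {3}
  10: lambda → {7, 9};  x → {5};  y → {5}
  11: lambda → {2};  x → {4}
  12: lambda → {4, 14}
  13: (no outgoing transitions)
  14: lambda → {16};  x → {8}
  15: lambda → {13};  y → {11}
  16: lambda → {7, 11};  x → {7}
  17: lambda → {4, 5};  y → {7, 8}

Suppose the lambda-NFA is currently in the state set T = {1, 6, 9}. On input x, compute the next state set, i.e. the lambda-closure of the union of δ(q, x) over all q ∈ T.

6 on x → {10}.
9 on x → {3}.
No x-transition from 1.
Union after reading x: {3, 10}.
Now take the lambda-closure:
From 10 via lambda: add 7, 9.
From 9 via lambda: add 1.
From 1 via lambda: add 6.
No new states can be added; the closed set is {1, 3, 6, 7, 9, 10}.

{1, 3, 6, 7, 9, 10}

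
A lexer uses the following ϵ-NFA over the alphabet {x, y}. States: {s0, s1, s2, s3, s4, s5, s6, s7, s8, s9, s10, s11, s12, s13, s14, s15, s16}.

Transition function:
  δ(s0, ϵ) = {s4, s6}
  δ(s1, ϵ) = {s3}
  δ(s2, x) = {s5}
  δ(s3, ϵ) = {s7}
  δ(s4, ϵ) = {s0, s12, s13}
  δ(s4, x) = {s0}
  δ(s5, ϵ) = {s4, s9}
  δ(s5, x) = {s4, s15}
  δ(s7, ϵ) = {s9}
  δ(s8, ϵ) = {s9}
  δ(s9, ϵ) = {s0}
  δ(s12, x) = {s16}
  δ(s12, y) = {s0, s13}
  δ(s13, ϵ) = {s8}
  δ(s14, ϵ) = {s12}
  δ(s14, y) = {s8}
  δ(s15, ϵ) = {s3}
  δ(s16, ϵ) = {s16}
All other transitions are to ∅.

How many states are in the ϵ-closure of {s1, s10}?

Start with {s1, s10}.
From s1 via ϵ: add s3.
From s3 via ϵ: add s7.
From s7 via ϵ: add s9.
From s9 via ϵ: add s0.
From s0 via ϵ: add s4, s6.
From s4 via ϵ: add s12, s13.
From s13 via ϵ: add s8.
ϵ-closure = {s0, s1, s3, s4, s6, s7, s8, s9, s10, s12, s13}, which has 11 states.

11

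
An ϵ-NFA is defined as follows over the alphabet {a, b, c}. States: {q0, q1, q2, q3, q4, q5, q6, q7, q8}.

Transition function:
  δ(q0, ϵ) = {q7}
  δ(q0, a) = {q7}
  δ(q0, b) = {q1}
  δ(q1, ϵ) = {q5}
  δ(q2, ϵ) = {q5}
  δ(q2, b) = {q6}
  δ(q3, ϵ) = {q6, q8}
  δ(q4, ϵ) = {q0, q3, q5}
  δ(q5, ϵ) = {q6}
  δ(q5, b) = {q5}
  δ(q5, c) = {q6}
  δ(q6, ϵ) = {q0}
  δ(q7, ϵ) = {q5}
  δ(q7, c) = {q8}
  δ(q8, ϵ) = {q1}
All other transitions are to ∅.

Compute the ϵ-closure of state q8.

{q0, q1, q5, q6, q7, q8}

Start with {q8}.
From q8 via ϵ: add q1.
From q1 via ϵ: add q5.
From q5 via ϵ: add q6.
From q6 via ϵ: add q0.
From q0 via ϵ: add q7.
No new states can be added; the closed set is {q0, q1, q5, q6, q7, q8}.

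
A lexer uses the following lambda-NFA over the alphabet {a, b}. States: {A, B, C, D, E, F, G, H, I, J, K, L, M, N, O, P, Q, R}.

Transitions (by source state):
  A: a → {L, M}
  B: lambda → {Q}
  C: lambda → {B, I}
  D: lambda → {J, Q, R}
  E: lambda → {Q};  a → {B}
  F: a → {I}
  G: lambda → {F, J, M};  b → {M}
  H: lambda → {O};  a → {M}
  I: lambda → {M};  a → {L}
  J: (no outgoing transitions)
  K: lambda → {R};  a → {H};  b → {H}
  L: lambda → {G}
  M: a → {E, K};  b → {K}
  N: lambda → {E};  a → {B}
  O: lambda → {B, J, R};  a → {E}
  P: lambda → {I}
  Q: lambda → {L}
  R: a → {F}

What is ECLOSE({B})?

Start with {B}.
From B via lambda: add Q.
From Q via lambda: add L.
From L via lambda: add G.
From G via lambda: add F, J, M.
No new states can be added; the closed set is {B, F, G, J, L, M, Q}.

{B, F, G, J, L, M, Q}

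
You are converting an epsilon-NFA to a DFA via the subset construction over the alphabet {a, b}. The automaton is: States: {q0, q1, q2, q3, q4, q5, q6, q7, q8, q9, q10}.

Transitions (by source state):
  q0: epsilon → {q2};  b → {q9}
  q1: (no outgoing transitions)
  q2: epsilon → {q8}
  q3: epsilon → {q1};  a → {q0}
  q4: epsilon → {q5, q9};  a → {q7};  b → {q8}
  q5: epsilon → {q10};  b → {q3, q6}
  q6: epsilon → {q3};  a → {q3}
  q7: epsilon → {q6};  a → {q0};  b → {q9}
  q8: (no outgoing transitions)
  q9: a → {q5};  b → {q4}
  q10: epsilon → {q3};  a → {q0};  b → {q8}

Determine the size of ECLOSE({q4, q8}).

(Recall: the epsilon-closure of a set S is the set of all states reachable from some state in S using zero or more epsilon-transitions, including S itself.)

7

Start with {q4, q8}.
From q4 via epsilon: add q5, q9.
From q5 via epsilon: add q10.
From q10 via epsilon: add q3.
From q3 via epsilon: add q1.
epsilon-closure = {q1, q3, q4, q5, q8, q9, q10}, which has 7 states.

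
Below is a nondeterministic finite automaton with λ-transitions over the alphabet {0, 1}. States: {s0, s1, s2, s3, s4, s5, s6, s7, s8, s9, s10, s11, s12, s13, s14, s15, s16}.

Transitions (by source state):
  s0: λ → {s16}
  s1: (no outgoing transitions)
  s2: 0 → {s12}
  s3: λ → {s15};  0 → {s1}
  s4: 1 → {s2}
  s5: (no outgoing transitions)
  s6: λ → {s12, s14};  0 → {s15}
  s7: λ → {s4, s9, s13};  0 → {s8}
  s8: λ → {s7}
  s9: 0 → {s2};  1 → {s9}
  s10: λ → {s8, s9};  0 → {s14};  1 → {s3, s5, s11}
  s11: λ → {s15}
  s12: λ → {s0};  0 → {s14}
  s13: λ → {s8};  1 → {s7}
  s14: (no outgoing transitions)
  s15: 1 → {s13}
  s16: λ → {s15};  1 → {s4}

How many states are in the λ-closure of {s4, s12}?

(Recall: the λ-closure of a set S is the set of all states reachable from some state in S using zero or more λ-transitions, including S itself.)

Start with {s4, s12}.
From s12 via λ: add s0.
From s0 via λ: add s16.
From s16 via λ: add s15.
λ-closure = {s0, s4, s12, s15, s16}, which has 5 states.

5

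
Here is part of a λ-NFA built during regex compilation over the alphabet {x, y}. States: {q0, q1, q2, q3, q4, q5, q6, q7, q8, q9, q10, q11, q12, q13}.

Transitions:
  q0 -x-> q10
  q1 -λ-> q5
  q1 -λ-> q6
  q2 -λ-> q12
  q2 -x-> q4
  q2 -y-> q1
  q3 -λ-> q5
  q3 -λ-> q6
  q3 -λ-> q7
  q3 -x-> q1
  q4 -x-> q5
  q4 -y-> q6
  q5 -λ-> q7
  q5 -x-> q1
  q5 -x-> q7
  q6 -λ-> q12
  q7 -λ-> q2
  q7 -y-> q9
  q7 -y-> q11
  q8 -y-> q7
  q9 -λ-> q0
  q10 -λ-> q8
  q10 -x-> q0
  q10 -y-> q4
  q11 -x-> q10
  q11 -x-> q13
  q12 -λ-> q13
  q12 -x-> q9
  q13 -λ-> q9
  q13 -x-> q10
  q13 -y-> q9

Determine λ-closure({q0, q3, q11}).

Start with {q0, q3, q11}.
From q3 via λ: add q5, q6, q7.
From q6 via λ: add q12.
From q7 via λ: add q2.
From q12 via λ: add q13.
From q13 via λ: add q9.
No new states can be added; the closed set is {q0, q2, q3, q5, q6, q7, q9, q11, q12, q13}.

{q0, q2, q3, q5, q6, q7, q9, q11, q12, q13}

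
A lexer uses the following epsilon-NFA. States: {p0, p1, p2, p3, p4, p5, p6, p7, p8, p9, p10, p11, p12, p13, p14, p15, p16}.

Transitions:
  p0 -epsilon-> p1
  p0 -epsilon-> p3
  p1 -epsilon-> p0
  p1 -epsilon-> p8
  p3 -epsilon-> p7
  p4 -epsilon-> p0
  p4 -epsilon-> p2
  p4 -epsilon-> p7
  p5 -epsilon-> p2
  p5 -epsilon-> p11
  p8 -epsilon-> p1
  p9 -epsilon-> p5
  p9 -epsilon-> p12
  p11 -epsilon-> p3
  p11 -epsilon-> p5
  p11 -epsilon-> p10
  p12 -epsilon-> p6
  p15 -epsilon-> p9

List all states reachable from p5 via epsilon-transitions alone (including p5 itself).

Start with {p5}.
From p5 via epsilon: add p2, p11.
From p11 via epsilon: add p3, p10.
From p3 via epsilon: add p7.
No new states can be added; the closed set is {p2, p3, p5, p7, p10, p11}.

{p2, p3, p5, p7, p10, p11}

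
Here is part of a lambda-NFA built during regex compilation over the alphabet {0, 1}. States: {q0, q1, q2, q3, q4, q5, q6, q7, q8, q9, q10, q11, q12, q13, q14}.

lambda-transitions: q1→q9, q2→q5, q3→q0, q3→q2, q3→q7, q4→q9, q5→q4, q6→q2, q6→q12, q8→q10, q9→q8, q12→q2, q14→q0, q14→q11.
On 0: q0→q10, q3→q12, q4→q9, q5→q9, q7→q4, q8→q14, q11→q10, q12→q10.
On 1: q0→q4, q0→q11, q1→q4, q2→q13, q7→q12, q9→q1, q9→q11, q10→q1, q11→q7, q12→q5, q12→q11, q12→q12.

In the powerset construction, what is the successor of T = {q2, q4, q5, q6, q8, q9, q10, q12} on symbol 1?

{q1, q2, q4, q5, q8, q9, q10, q11, q12, q13}

q2 on 1 → {q13}.
q9 on 1 → {q1, q11}.
q10 on 1 → {q1}.
q12 on 1 → {q5, q11, q12}.
No 1-transition from q4, q5, q6, q8.
Union after reading 1: {q1, q5, q11, q12, q13}.
Now take the lambda-closure:
From q1 via lambda: add q9.
From q5 via lambda: add q4.
From q12 via lambda: add q2.
From q9 via lambda: add q8.
From q8 via lambda: add q10.
No new states can be added; the closed set is {q1, q2, q4, q5, q8, q9, q10, q11, q12, q13}.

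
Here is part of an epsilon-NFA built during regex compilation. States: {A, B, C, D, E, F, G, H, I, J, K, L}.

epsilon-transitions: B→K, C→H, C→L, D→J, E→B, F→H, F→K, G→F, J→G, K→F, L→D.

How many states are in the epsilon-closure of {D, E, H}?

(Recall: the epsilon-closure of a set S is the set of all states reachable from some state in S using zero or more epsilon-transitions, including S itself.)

Start with {D, E, H}.
From D via epsilon: add J.
From E via epsilon: add B.
From B via epsilon: add K.
From J via epsilon: add G.
From G via epsilon: add F.
epsilon-closure = {B, D, E, F, G, H, J, K}, which has 8 states.

8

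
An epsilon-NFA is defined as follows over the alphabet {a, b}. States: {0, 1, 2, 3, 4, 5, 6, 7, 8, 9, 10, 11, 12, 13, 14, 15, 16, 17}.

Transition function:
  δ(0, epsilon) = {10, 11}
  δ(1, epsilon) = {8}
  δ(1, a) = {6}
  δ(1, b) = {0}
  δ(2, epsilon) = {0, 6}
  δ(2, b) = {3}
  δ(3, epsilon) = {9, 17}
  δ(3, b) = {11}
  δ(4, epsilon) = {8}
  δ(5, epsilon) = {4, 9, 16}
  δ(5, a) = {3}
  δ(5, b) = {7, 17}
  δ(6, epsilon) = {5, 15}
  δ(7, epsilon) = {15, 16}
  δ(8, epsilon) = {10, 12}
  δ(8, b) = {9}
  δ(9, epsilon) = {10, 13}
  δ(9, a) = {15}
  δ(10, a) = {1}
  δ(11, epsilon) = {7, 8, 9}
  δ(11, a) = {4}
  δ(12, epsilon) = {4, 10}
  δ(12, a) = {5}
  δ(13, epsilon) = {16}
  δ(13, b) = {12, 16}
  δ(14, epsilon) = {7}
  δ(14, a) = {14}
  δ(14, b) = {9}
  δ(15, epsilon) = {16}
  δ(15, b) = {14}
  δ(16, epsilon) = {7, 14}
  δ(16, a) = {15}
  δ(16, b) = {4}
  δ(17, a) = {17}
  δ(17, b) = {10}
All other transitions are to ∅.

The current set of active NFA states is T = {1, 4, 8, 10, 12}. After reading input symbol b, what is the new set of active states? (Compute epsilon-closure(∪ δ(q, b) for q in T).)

{0, 4, 7, 8, 9, 10, 11, 12, 13, 14, 15, 16}

1 on b → {0}.
8 on b → {9}.
No b-transition from 4, 10, 12.
Union after reading b: {0, 9}.
Now take the epsilon-closure:
From 0 via epsilon: add 10, 11.
From 9 via epsilon: add 13.
From 11 via epsilon: add 7, 8.
From 13 via epsilon: add 16.
From 7 via epsilon: add 15.
From 8 via epsilon: add 12.
From 16 via epsilon: add 14.
From 12 via epsilon: add 4.
No new states can be added; the closed set is {0, 4, 7, 8, 9, 10, 11, 12, 13, 14, 15, 16}.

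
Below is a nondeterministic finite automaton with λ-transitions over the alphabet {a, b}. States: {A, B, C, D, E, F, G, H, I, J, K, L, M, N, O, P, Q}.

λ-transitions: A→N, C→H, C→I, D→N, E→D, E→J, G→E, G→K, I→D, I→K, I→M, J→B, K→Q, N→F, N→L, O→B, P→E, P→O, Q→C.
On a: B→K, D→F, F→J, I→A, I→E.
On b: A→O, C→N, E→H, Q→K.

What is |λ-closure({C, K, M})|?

10

Start with {C, K, M}.
From C via λ: add H, I.
From K via λ: add Q.
From I via λ: add D.
From D via λ: add N.
From N via λ: add F, L.
λ-closure = {C, D, F, H, I, K, L, M, N, Q}, which has 10 states.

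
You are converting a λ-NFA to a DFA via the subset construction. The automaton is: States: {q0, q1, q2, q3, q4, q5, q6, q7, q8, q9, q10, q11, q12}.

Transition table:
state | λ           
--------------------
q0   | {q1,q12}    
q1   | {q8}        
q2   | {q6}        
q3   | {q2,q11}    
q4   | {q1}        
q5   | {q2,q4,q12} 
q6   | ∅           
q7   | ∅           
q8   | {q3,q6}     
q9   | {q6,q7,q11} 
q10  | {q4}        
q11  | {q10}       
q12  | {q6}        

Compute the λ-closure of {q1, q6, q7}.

Start with {q1, q6, q7}.
From q1 via λ: add q8.
From q8 via λ: add q3.
From q3 via λ: add q2, q11.
From q11 via λ: add q10.
From q10 via λ: add q4.
No new states can be added; the closed set is {q1, q2, q3, q4, q6, q7, q8, q10, q11}.

{q1, q2, q3, q4, q6, q7, q8, q10, q11}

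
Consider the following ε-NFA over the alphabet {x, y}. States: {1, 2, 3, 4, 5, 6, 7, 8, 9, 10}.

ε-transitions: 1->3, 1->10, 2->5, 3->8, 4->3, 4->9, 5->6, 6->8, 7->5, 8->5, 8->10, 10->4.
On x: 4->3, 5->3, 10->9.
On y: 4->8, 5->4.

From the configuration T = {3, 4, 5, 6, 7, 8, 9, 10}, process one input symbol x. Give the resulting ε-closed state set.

{3, 4, 5, 6, 8, 9, 10}

4 on x → {3}.
5 on x → {3}.
10 on x → {9}.
No x-transition from 3, 6, 7, 8, 9.
Union after reading x: {3, 9}.
Now take the ε-closure:
From 3 via ε: add 8.
From 8 via ε: add 5, 10.
From 5 via ε: add 6.
From 10 via ε: add 4.
No new states can be added; the closed set is {3, 4, 5, 6, 8, 9, 10}.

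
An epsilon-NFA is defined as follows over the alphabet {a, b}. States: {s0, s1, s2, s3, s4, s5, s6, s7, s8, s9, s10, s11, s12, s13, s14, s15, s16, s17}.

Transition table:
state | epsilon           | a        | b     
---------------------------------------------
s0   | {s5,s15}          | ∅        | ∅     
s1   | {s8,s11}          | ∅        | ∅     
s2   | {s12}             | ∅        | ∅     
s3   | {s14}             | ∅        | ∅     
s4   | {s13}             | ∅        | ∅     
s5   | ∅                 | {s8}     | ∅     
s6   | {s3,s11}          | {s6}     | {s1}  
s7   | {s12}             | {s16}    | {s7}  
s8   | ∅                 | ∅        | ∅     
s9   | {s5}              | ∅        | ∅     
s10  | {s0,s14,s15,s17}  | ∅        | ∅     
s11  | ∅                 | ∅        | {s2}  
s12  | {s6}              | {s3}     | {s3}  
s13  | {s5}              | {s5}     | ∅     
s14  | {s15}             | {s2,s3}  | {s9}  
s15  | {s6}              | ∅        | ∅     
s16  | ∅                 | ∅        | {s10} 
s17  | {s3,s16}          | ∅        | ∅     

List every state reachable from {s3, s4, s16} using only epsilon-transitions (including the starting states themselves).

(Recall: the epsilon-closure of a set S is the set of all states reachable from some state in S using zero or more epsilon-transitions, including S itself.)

{s3, s4, s5, s6, s11, s13, s14, s15, s16}

Start with {s3, s4, s16}.
From s3 via epsilon: add s14.
From s4 via epsilon: add s13.
From s13 via epsilon: add s5.
From s14 via epsilon: add s15.
From s15 via epsilon: add s6.
From s6 via epsilon: add s11.
No new states can be added; the closed set is {s3, s4, s5, s6, s11, s13, s14, s15, s16}.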